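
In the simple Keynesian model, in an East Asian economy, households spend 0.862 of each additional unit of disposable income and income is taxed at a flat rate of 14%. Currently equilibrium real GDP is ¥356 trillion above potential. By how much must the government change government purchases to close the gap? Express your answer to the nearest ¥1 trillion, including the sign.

Spending multiplier = 1/(1 − c(1−t)) = 1/(1 − 0.862×0.86) = 1/0.25868 ≈ 3.866.
Need ΔY = −¥356 trillion, so ΔG = ΔY/k = (−¥356 trillion) × 0.25868 ≈ −¥92 trillion.
The government should cut government purchases by ¥92 trillion.

−¥92 trillion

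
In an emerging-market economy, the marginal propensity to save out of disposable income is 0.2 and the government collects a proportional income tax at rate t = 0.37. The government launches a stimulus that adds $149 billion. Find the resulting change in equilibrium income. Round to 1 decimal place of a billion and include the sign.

MPC = 1 − MPS = 1 − 0.2 = 0.8.
Spending multiplier = 1/(1 − c(1−t)) = 1/(1 − 0.8×0.63) = 1/0.496 ≈ 2.016.
ΔY = k × ΔG = (+$149 billion) / 0.496 ≈ +$300.4 billion.

+$300.4 billion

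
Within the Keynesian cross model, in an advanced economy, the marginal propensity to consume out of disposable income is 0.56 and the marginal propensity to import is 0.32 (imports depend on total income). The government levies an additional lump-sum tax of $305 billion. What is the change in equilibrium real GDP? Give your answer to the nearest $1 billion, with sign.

A lump-sum tax change of +$305 billion shifts disposable income by −$305 billion; first-round consumption changes by −c × ΔT = −0.56 × (+$305 billion) = −$170.8 billion.
Expenditure multiplier = 1/(1 − c + m) = 1/(1 − 0.56 + 0.32) = 1/0.76 ≈ 1.316.
The tax multiplier is −c × k ≈ −0.737, so ΔY = k × (−c·ΔT) = (−$170.8 billion) / 0.76 ≈ −$225 billion.

−$225 billion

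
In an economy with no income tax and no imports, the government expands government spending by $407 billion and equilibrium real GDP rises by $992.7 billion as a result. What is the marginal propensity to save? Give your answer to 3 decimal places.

Implied spending multiplier k = ΔY/ΔG = 992.7/407 ≈ 2.4391.
Since k = 1/(1 − MPC), MPC = 1 − 1/k = 1 − ΔG/ΔY = 1 − 407/992.7 ≈ 0.590.
MPS = 1 − MPC = 0.410.

0.410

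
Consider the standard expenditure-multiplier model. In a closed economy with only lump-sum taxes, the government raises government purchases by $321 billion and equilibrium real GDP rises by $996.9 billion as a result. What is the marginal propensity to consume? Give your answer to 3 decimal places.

0.678

Implied spending multiplier k = ΔY/ΔG = 996.9/321 ≈ 3.1056.
Since k = 1/(1 − MPC), MPC = 1 − 1/k = 1 − ΔG/ΔY = 1 − 321/996.9 ≈ 0.678.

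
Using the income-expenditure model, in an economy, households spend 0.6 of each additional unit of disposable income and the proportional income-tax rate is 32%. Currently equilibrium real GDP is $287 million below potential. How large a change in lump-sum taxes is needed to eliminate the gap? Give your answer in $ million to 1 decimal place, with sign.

−$283.2 million

Spending multiplier = 1/(1 − c(1−t)) = 1/(1 − 0.6×0.68) = 1/0.592 ≈ 1.689.
Tax multiplier = −c·k = −0.6/0.592 ≈ −1.014. Need ΔY = +$287 million, so ΔT = ΔY/(−c·k) = −(+$287 million) × 0.592 / 0.6 ≈ −$283.2 million.
The government should cut lump-sum taxes by $283.2 million.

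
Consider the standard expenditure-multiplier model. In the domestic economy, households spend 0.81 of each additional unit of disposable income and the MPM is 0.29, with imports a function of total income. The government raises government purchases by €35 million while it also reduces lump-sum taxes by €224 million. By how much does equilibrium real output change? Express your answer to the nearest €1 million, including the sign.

Expenditure multiplier = 1/(1 − c + m) = 1/(1 − 0.81 + 0.29) = 1/0.48 ≈ 2.083.
ΔG contributes k·ΔG = (+€35 million) / 0.48 ≈ +€72.9 million.
ΔT of −€224 million changes first-round spending by −c·ΔT = +€181.44 million, contributing k·(−c·ΔT) = (+€181.44 million) / 0.48 = +€378 million.
Net ΔY = k(ΔG − c·ΔT) = (+€216.44 million) / 0.48 ≈ +€451 million.

+€451 million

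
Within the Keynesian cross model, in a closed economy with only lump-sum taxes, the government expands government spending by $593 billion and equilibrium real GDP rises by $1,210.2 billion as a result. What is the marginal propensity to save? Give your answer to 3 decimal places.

0.490

Implied spending multiplier k = ΔY/ΔG = 1,210.2/593 ≈ 2.0408.
Since k = 1/(1 − MPC), MPC = 1 − 1/k = 1 − ΔG/ΔY = 1 − 593/1,210.2 ≈ 0.510.
MPS = 1 − MPC = 0.490.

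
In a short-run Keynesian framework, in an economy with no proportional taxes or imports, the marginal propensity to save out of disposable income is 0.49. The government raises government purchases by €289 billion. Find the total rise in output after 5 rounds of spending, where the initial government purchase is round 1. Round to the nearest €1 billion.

MPC = 1 − MPS = 1 − 0.49 = 0.51.
Round 1 adds ΔG = €289 billion; each later round is MPC = 0.51 times the previous.
After 5 rounds: 289 + 147.39 + 75.1689 + 38.336139 + 19.55143089 = ΔG·(1 − c^5)/(1 − c) = 289 × (1 − 0.0345025251)/0.49 ≈ €569 billion.

€569 billion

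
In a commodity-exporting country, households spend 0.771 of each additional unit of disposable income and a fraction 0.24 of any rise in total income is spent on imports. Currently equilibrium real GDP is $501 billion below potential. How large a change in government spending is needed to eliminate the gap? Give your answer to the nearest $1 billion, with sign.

Spending multiplier = 1/(1 − c + m) = 1/(1 − 0.771 + 0.24) = 1/0.469 ≈ 2.132.
Need ΔY = +$501 billion, so ΔG = ΔY/k = (+$501 billion) × 0.469 ≈ +$235 billion.
The government should increase government spending by $235 billion.

+$235 billion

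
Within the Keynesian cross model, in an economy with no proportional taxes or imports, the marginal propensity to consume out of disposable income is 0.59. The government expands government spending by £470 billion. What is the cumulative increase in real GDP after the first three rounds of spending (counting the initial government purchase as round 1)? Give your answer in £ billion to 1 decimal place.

Round 1 adds ΔG = £470 billion; each later round is MPC = 0.59 times the previous.
After 3 rounds: 470 + 277.3 + 163.607 = ΔG·(1 − c^3)/(1 − c) = 470 × (1 − 0.205379)/0.41 ≈ £910.9 billion.

£910.9 billion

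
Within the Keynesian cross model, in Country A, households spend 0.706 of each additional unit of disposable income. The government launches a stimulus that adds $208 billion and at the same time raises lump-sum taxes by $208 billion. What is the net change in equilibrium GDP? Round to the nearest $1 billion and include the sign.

Expenditure multiplier = 1/(1 − MPC) = 1/(1 − 0.706) = 1/0.294 ≈ 3.401.
ΔG contributes k·ΔG = (+$208 billion) / 0.294 ≈ +$707.5 billion.
ΔT of +$208 billion changes first-round spending by −c·ΔT = −$146.848 billion, contributing k·(−c·ΔT) = (−$146.848 billion) / 0.294 ≈ −$499.5 billion.
With ΔG = ΔT and no other leakages, the balanced-budget multiplier is 1, so ΔY = ΔG = +$208 billion.

+$208 billion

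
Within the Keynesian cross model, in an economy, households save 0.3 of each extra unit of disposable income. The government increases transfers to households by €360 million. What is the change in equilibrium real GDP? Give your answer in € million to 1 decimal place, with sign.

+€840.0 million

MPC = 1 − MPS = 1 − 0.3 = 0.7.
The transfer change shifts disposable income by +€360 million, so first-round consumption changes by c·ΔTR = 0.7 × (+€360 million) = +€252 million.
Expenditure multiplier = 1/(1 − MPC) = 1/(1 − 0.7) = 1/0.3 ≈ 3.333.
The transfer multiplier is c × k ≈ 2.333, so ΔY = k × (c·ΔTR) = (+€252 million) / 0.3 = +€840 million.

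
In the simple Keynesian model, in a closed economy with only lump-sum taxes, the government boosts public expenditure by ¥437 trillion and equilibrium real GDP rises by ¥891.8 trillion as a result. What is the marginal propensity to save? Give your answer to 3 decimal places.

Implied spending multiplier k = ΔY/ΔG = 891.8/437 ≈ 2.0407.
Since k = 1/(1 − MPC), MPC = 1 − 1/k = 1 − ΔG/ΔY = 1 − 437/891.8 ≈ 0.510.
MPS = 1 − MPC = 0.490.

0.490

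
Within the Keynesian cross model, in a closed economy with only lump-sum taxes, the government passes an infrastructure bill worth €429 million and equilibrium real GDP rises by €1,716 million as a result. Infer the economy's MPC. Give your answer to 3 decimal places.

Implied spending multiplier k = ΔY/ΔG = 1,716/429 = 4.
Since k = 1/(1 − MPC), MPC = 1 − 1/k = 1 − ΔG/ΔY = 1 − 429/1,716 = 0.750.

0.750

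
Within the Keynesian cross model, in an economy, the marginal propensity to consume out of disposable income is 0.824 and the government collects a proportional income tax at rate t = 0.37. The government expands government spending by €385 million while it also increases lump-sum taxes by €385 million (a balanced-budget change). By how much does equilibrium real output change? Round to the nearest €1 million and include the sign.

+€141 million

Expenditure multiplier = 1/(1 − c(1−t)) = 1/(1 − 0.824×0.63) = 1/0.48088 ≈ 2.08.
ΔG contributes k·ΔG = (+€385 million) / 0.48088 ≈ +€800.6 million.
ΔT of +€385 million changes first-round spending by −c·ΔT = −€317.24 million, contributing k·(−c·ΔT) = (−€317.24 million) / 0.48088 ≈ −€659.7 million.
Net ΔY = k(ΔG − c·ΔT) = (+€67.76 million) / 0.48088 ≈ +€141 million.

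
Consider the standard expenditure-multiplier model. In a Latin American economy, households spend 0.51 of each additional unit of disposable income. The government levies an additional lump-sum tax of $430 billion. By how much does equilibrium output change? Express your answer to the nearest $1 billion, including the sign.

−$448 billion

A lump-sum tax change of +$430 billion shifts disposable income by −$430 billion; first-round consumption changes by −c × ΔT = −0.51 × (+$430 billion) = −$219.3 billion.
Expenditure multiplier = 1/(1 − MPC) = 1/(1 − 0.51) = 1/0.49 ≈ 2.041.
The tax multiplier is −c × k ≈ −1.041, so ΔY = k × (−c·ΔT) = (−$219.3 billion) / 0.49 ≈ −$448 billion.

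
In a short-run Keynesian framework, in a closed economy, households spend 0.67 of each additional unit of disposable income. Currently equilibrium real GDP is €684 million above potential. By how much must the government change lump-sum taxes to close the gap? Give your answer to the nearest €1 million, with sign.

+€337 million

Spending multiplier = 1/(1 − MPC) = 1/(1 − 0.67) = 1/0.33 ≈ 3.03.
Tax multiplier = −c·k = −0.67/0.33 ≈ −2.03. Need ΔY = −€684 million, so ΔT = ΔY/(−c·k) = −(−€684 million) × 0.33 / 0.67 ≈ +€337 million.
The government should raise lump-sum taxes by €337 million.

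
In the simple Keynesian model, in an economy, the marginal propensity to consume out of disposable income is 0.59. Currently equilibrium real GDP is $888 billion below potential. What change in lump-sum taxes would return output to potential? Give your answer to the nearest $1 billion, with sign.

−$617 billion

Spending multiplier = 1/(1 − MPC) = 1/(1 − 0.59) = 1/0.41 ≈ 2.439.
Tax multiplier = −c·k = −0.59/0.41 ≈ −1.439. Need ΔY = +$888 billion, so ΔT = ΔY/(−c·k) = −(+$888 billion) × 0.41 / 0.59 ≈ −$617 billion.
The government should cut lump-sum taxes by $617 billion.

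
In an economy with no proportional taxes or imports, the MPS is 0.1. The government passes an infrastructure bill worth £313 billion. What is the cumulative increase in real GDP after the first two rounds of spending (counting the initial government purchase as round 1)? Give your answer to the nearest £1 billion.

MPC = 1 − MPS = 1 − 0.1 = 0.9.
Round 1 adds ΔG = £313 billion; each later round is MPC = 0.9 times the previous.
After 2 rounds: 313 + 281.7 = ΔG·(1 − c^2)/(1 − c) = 313 × (1 − 0.81)/0.1 ≈ £595 billion.

£595 billion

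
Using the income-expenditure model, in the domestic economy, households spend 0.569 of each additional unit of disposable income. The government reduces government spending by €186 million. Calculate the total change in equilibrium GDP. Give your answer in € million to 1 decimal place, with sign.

−€431.6 million

Government-spending multiplier = 1/(1 − MPC) = 1/(1 − 0.569) = 1/0.431 ≈ 2.32.
ΔY = k × ΔG = (−€186 million) / 0.431 ≈ −€431.6 million.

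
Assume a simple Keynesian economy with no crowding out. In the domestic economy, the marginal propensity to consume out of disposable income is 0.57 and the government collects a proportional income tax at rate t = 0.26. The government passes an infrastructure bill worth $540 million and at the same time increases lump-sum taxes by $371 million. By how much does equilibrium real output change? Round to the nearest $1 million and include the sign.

Expenditure multiplier = 1/(1 − c(1−t)) = 1/(1 − 0.57×0.74) = 1/0.5782 ≈ 1.73.
ΔG contributes k·ΔG = (+$540 million) / 0.5782 ≈ +$933.9 million.
ΔT of +$371 million changes first-round spending by −c·ΔT = −$211.47 million, contributing k·(−c·ΔT) = (−$211.47 million) / 0.5782 ≈ −$365.7 million.
Net ΔY = k(ΔG − c·ΔT) = (+$328.53 million) / 0.5782 ≈ +$568 million.

+$568 million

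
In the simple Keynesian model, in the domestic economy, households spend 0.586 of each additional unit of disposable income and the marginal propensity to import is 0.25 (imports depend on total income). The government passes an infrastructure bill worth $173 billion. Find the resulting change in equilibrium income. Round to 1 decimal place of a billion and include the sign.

+$260.5 billion

Spending multiplier = 1/(1 − c + m) = 1/(1 − 0.586 + 0.25) = 1/0.664 ≈ 1.506.
ΔY = k × ΔG = (+$173 billion) / 0.664 ≈ +$260.5 billion.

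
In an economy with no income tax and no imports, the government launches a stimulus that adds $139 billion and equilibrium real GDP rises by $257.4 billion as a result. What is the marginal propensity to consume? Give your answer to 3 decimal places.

Implied spending multiplier k = ΔY/ΔG = 257.4/139 ≈ 1.8518.
Since k = 1/(1 − MPC), MPC = 1 − 1/k = 1 − ΔG/ΔY = 1 − 139/257.4 ≈ 0.460.

0.460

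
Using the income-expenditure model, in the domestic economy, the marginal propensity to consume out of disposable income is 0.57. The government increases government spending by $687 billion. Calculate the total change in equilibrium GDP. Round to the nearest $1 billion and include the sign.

Government-spending multiplier = 1/(1 − MPC) = 1/(1 − 0.57) = 1/0.43 ≈ 2.326.
ΔY = k × ΔG = (+$687 billion) / 0.43 ≈ +$1,598 billion.

+$1,598 billion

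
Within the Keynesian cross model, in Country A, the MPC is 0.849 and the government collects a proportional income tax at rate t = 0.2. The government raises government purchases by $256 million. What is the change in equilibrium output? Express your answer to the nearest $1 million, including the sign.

+$798 million

Spending multiplier = 1/(1 − c(1−t)) = 1/(1 − 0.849×0.8) = 1/0.3208 ≈ 3.117.
ΔY = k × ΔG = (+$256 million) / 0.3208 ≈ +$798 million.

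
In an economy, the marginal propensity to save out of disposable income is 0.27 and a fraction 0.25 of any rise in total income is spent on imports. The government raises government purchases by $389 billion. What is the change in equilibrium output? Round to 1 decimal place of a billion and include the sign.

+$748.1 billion

MPC = 1 − MPS = 1 − 0.27 = 0.73.
Government-spending multiplier = 1/(1 − c + m) = 1/(1 − 0.73 + 0.25) = 1/0.52 ≈ 1.923.
ΔY = k × ΔG = (+$389 billion) / 0.52 ≈ +$748.1 billion.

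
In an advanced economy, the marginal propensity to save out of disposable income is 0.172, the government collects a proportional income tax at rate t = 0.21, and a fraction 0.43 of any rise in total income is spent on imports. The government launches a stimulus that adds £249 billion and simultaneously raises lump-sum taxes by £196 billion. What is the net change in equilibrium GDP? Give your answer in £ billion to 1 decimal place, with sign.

+£111.8 billion

MPC = 1 − MPS = 1 − 0.172 = 0.828.
Expenditure multiplier = 1/(1 − c(1−t) + m) = 1/(1 − 0.828×0.79 + 0.43) = 1/0.77588 ≈ 1.289.
ΔG contributes k·ΔG = (+£249 billion) / 0.77588 ≈ +£320.9 billion.
ΔT of +£196 billion changes first-round spending by −c·ΔT = −£162.288 billion, contributing k·(−c·ΔT) = (−£162.288 billion) / 0.77588 ≈ −£209.2 billion.
Net ΔY = k(ΔG − c·ΔT) = (+£86.712 billion) / 0.77588 ≈ +£111.8 billion.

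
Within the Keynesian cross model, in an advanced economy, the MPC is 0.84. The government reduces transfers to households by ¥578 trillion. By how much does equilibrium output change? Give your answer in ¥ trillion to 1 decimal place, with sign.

−¥3,034.5 trillion

The transfer change shifts disposable income by −¥578 trillion, so first-round consumption changes by c·ΔTR = 0.84 × (−¥578 trillion) = −¥485.52 trillion.
Expenditure multiplier = 1/(1 − MPC) = 1/(1 − 0.84) = 1/0.16 = 6.25.
The transfer multiplier is c × k = 5.25, so ΔY = k × (c·ΔTR) = (−¥485.52 trillion) / 0.16 = −¥3,034.5 trillion.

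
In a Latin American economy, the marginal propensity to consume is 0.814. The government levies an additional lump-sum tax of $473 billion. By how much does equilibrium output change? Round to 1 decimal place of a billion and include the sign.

A lump-sum tax change of +$473 billion shifts disposable income by −$473 billion; first-round consumption changes by −c × ΔT = −0.814 × (+$473 billion) = −$385.022 billion.
Expenditure multiplier = 1/(1 − MPC) = 1/(1 − 0.814) = 1/0.186 ≈ 5.376.
The tax multiplier is −c × k ≈ −4.376, so ΔY = k × (−c·ΔT) = (−$385.022 billion) / 0.186 ≈ −$2,070 billion.

−$2,070.0 billion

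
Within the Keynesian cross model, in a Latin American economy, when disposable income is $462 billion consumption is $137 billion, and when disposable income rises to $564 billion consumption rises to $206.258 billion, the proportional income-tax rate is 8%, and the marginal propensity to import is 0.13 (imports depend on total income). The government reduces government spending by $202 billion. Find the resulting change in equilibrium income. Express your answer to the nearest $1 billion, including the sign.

−$400 billion

MPC = ΔC/ΔYd = (206.258 − 137)/(564 − 462) = 69.258/102 = 0.679.
Expenditure multiplier = 1/(1 − c(1−t) + m) = 1/(1 − 0.679×0.92 + 0.13) = 1/0.50532 ≈ 1.979.
ΔY = k × ΔG = (−$202 billion) / 0.50532 ≈ −$400 billion.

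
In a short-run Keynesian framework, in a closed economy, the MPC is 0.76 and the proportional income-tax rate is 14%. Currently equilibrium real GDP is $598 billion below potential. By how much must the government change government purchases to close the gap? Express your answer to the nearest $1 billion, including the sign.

+$207 billion

Spending multiplier = 1/(1 − c(1−t)) = 1/(1 − 0.76×0.86) = 1/0.3464 ≈ 2.887.
Need ΔY = +$598 billion, so ΔG = ΔY/k = (+$598 billion) × 0.3464 ≈ +$207 billion.
The government should increase government purchases by $207 billion.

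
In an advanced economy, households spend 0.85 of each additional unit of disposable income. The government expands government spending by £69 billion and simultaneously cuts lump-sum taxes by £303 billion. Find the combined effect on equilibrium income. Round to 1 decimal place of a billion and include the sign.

Expenditure multiplier = 1/(1 − MPC) = 1/(1 − 0.85) = 1/0.15 ≈ 6.667.
ΔG contributes k·ΔG = (+£69 billion) / 0.15 = +£460 billion.
ΔT of −£303 billion changes first-round spending by −c·ΔT = +£257.55 billion, contributing k·(−c·ΔT) = (+£257.55 billion) / 0.15 = +£1,717 billion.
Net ΔY = k(ΔG − c·ΔT) = (+£326.55 billion) / 0.15 = +£2,177 billion.

+£2,177.0 billion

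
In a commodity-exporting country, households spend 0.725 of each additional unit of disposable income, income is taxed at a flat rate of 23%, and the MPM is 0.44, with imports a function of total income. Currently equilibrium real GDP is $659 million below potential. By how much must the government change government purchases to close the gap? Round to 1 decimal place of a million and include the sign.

Spending multiplier = 1/(1 − c(1−t) + m) = 1/(1 − 0.725×0.77 + 0.44) = 1/0.88175 ≈ 1.134.
Need ΔY = +$659 million, so ΔG = ΔY/k = (+$659 million) × 0.88175 ≈ +$581.1 million.
The government should increase government purchases by $581.1 million.

+$581.1 million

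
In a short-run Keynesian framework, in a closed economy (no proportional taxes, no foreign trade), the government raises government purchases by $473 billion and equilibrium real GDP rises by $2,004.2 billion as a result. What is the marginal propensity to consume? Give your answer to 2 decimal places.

0.76

Implied spending multiplier k = ΔY/ΔG = 2,004.2/473 ≈ 4.2372.
Since k = 1/(1 − MPC), MPC = 1 − 1/k = 1 − ΔG/ΔY = 1 − 473/2,004.2 ≈ 0.76.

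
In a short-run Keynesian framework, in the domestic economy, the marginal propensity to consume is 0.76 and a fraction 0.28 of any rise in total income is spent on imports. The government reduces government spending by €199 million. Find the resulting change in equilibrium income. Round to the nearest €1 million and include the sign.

Government-spending multiplier = 1/(1 − c + m) = 1/(1 − 0.76 + 0.28) = 1/0.52 ≈ 1.923.
ΔY = k × ΔG = (−€199 million) / 0.52 ≈ −€383 million.

−€383 million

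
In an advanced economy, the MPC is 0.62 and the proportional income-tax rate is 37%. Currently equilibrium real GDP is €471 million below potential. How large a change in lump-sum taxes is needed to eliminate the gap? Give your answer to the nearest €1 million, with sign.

Spending multiplier = 1/(1 − c(1−t)) = 1/(1 − 0.62×0.63) = 1/0.6094 ≈ 1.641.
Tax multiplier = −c·k = −0.62/0.6094 ≈ −1.017. Need ΔY = +€471 million, so ΔT = ΔY/(−c·k) = −(+€471 million) × 0.6094 / 0.62 ≈ −€463 million.
The government should cut lump-sum taxes by €463 million.

−€463 million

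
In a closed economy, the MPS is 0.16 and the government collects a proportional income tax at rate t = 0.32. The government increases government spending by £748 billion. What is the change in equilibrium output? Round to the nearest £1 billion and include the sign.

+£1,744 billion

MPC = 1 − MPS = 1 − 0.16 = 0.84.
Spending multiplier = 1/(1 − c(1−t)) = 1/(1 − 0.84×0.68) = 1/0.4288 ≈ 2.332.
ΔY = k × ΔG = (+£748 billion) / 0.4288 ≈ +£1,744 billion.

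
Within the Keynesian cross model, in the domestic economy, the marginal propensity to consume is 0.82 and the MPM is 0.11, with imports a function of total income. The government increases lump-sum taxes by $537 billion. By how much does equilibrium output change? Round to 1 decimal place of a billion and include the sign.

−$1,518.4 billion

A lump-sum tax change of +$537 billion shifts disposable income by −$537 billion; first-round consumption changes by −c × ΔT = −0.82 × (+$537 billion) = −$440.34 billion.
Expenditure multiplier = 1/(1 − c + m) = 1/(1 − 0.82 + 0.11) = 1/0.29 ≈ 3.448.
The tax multiplier is −c × k ≈ −2.828, so ΔY = k × (−c·ΔT) = (−$440.34 billion) / 0.29 ≈ −$1,518.4 billion.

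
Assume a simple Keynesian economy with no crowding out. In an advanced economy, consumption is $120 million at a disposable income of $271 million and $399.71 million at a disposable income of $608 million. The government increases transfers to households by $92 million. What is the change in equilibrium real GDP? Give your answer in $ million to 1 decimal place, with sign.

MPC = ΔC/ΔYd = (399.71 − 120)/(608 − 271) = 279.71/337 = 0.83.
The transfer change shifts disposable income by +$92 million, so first-round consumption changes by c·ΔTR = 0.83 × (+$92 million) = +$76.36 million.
Expenditure multiplier = 1/(1 − MPC) = 1/(1 − 0.83) = 1/0.17 ≈ 5.882.
The transfer multiplier is c × k ≈ 4.882, so ΔY = k × (c·ΔTR) = (+$76.36 million) / 0.17 ≈ +$449.2 million.

+$449.2 million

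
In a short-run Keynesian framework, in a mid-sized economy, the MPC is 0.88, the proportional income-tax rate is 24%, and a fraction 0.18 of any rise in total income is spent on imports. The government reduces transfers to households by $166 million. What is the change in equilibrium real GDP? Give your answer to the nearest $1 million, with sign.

−$286 million

The transfer change shifts disposable income by −$166 million, so first-round consumption changes by c·ΔTR = 0.88 × (−$166 million) = −$146.08 million.
Expenditure multiplier = 1/(1 − c(1−t) + m) = 1/(1 − 0.88×0.76 + 0.18) = 1/0.5112 ≈ 1.956.
The transfer multiplier is c × k ≈ 1.721, so ΔY = k × (c·ΔTR) = (−$146.08 million) / 0.5112 ≈ −$286 million.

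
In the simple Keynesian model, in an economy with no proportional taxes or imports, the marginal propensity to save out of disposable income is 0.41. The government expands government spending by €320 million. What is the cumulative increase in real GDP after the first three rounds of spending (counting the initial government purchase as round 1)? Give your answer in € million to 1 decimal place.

MPC = 1 − MPS = 1 − 0.41 = 0.59.
Round 1 adds ΔG = €320 million; each later round is MPC = 0.59 times the previous.
After 3 rounds: 320 + 188.8 + 111.392 = ΔG·(1 − c^3)/(1 − c) = 320 × (1 − 0.205379)/0.41 ≈ €620.2 million.

€620.2 million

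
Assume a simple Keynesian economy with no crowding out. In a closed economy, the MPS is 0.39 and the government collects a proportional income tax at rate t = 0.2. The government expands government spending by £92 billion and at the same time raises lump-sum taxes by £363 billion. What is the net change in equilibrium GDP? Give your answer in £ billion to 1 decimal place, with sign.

MPC = 1 − MPS = 1 − 0.39 = 0.61.
Expenditure multiplier = 1/(1 − c(1−t)) = 1/(1 − 0.61×0.8) = 1/0.512 ≈ 1.953.
ΔG contributes k·ΔG = (+£92 billion) / 0.512 ≈ +£179.7 billion.
ΔT of +£363 billion changes first-round spending by −c·ΔT = −£221.43 billion, contributing k·(−c·ΔT) = (−£221.43 billion) / 0.512 ≈ −£432.5 billion.
Net ΔY = k(ΔG − c·ΔT) = (−£129.43 billion) / 0.512 ≈ −£252.8 billion.

−£252.8 billion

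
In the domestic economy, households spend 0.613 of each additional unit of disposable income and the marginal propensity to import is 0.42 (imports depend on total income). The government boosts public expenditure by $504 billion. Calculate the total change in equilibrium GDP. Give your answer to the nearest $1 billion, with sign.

+$625 billion

Spending multiplier = 1/(1 − c + m) = 1/(1 − 0.613 + 0.42) = 1/0.807 ≈ 1.239.
ΔY = k × ΔG = (+$504 billion) / 0.807 ≈ +$625 billion.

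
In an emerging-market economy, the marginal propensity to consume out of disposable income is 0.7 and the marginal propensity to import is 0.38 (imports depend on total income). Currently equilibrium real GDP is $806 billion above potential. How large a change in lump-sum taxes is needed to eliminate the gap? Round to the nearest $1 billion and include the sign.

+$783 billion

Spending multiplier = 1/(1 − c + m) = 1/(1 − 0.7 + 0.38) = 1/0.68 ≈ 1.471.
Tax multiplier = −c·k = −0.7/0.68 ≈ −1.029. Need ΔY = −$806 billion, so ΔT = ΔY/(−c·k) = −(−$806 billion) × 0.68 / 0.7 ≈ +$783 billion.
The government should raise lump-sum taxes by $783 billion.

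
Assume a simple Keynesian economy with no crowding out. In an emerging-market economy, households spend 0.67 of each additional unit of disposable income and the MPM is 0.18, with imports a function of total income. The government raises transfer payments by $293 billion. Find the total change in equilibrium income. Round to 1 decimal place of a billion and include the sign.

The transfer change shifts disposable income by +$293 billion, so first-round consumption changes by c·ΔTR = 0.67 × (+$293 billion) = +$196.31 billion.
Expenditure multiplier = 1/(1 − c + m) = 1/(1 − 0.67 + 0.18) = 1/0.51 ≈ 1.961.
The transfer multiplier is c × k ≈ 1.314, so ΔY = k × (c·ΔTR) = (+$196.31 billion) / 0.51 ≈ +$384.9 billion.

+$384.9 billion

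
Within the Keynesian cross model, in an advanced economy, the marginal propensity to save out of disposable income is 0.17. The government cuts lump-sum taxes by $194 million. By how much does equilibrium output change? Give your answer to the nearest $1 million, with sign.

MPC = 1 − MPS = 1 − 0.17 = 0.83.
A lump-sum tax change of −$194 million shifts disposable income by +$194 million; first-round consumption changes by −c × ΔT = −0.83 × (−$194 million) = +$161.02 million.
Expenditure multiplier = 1/(1 − MPC) = 1/(1 − 0.83) = 1/0.17 ≈ 5.882.
The tax multiplier is −c × k ≈ −4.882, so ΔY = k × (−c·ΔT) = (+$161.02 million) / 0.17 ≈ +$947 million.

+$947 million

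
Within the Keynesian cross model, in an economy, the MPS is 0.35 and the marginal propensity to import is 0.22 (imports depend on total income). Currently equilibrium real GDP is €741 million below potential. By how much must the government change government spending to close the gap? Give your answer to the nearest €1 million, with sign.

MPC = 1 − MPS = 1 − 0.35 = 0.65.
Spending multiplier = 1/(1 − c + m) = 1/(1 − 0.65 + 0.22) = 1/0.57 ≈ 1.754.
Need ΔY = +€741 million, so ΔG = ΔY/k = (+€741 million) × 0.57 ≈ +€422 million.
The government should increase government spending by €422 million.

+€422 million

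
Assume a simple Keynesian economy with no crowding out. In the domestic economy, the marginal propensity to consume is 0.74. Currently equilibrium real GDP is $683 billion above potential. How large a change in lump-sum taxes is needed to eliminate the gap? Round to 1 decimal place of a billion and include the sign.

+$240.0 billion

Spending multiplier = 1/(1 − MPC) = 1/(1 − 0.74) = 1/0.26 ≈ 3.846.
Tax multiplier = −c·k = −0.74/0.26 ≈ −2.846. Need ΔY = −$683 billion, so ΔT = ΔY/(−c·k) = −(−$683 billion) × 0.26 / 0.74 ≈ +$240 billion.
The government should raise lump-sum taxes by $240 billion.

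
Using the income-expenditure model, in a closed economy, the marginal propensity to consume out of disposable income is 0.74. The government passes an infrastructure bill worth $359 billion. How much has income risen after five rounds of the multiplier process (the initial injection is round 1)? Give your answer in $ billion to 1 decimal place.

Round 1 adds ΔG = $359 billion; each later round is MPC = 0.74 times the previous.
After 5 rounds: 359 + 265.66 + 196.5884 + 145.475416 + 107.65180784 = ΔG·(1 − c^5)/(1 − c) = 359 × (1 − 0.2219006624)/0.26 ≈ $1,074.4 billion.

$1,074.4 billion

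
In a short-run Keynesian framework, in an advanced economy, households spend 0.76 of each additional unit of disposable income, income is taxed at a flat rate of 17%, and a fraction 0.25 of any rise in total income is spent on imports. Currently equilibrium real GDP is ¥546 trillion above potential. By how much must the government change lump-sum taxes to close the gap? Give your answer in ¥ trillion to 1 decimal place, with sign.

+¥444.8 trillion

Spending multiplier = 1/(1 − c(1−t) + m) = 1/(1 − 0.76×0.83 + 0.25) = 1/0.6192 ≈ 1.615.
Tax multiplier = −c·k = −0.76/0.6192 ≈ −1.227. Need ΔY = −¥546 trillion, so ΔT = ΔY/(−c·k) = −(−¥546 trillion) × 0.6192 / 0.76 ≈ +¥444.8 trillion.
The government should raise lump-sum taxes by ¥444.8 trillion.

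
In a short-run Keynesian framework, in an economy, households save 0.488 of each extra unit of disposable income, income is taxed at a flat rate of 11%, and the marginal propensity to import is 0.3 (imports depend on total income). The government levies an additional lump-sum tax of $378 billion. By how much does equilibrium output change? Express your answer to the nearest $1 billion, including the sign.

−$229 billion

MPC = 1 − MPS = 1 − 0.488 = 0.512.
A lump-sum tax change of +$378 billion shifts disposable income by −$378 billion; first-round consumption changes by −c × ΔT = −0.512 × (+$378 billion) = −$193.536 billion.
Expenditure multiplier = 1/(1 − c(1−t) + m) = 1/(1 − 0.512×0.89 + 0.3) = 1/0.84432 ≈ 1.184.
The tax multiplier is −c × k ≈ −0.606, so ΔY = k × (−c·ΔT) = (−$193.536 billion) / 0.84432 ≈ −$229 billion.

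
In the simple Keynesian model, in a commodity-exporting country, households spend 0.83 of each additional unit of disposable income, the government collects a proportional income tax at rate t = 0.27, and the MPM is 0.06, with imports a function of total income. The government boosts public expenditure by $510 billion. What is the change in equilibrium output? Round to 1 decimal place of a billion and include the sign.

+$1,123.1 billion

Spending multiplier = 1/(1 − c(1−t) + m) = 1/(1 − 0.83×0.73 + 0.06) = 1/0.4541 ≈ 2.202.
ΔY = k × ΔG = (+$510 billion) / 0.4541 ≈ +$1,123.1 billion.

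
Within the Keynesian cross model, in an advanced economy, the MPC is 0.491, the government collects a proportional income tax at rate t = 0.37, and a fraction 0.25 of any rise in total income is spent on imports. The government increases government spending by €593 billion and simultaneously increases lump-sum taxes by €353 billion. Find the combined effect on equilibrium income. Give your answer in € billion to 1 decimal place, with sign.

+€446.1 billion

Expenditure multiplier = 1/(1 − c(1−t) + m) = 1/(1 − 0.491×0.63 + 0.25) = 1/0.94067 ≈ 1.063.
ΔG contributes k·ΔG = (+€593 billion) / 0.94067 ≈ +€630.4 billion.
ΔT of +€353 billion changes first-round spending by −c·ΔT = −€173.323 billion, contributing k·(−c·ΔT) = (−€173.323 billion) / 0.94067 ≈ −€184.3 billion.
Net ΔY = k(ΔG − c·ΔT) = (+€419.677 billion) / 0.94067 ≈ +€446.1 billion.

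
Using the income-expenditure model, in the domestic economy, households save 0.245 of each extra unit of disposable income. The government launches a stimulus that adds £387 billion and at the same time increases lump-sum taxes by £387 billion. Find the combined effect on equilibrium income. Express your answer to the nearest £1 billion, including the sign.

+£387 billion

MPC = 1 − MPS = 1 − 0.245 = 0.755.
Expenditure multiplier = 1/(1 − MPC) = 1/(1 − 0.755) = 1/0.245 ≈ 4.082.
ΔG contributes k·ΔG = (+£387 billion) / 0.245 ≈ +£1,579.6 billion.
ΔT of +£387 billion changes first-round spending by −c·ΔT = −£292.185 billion, contributing k·(−c·ΔT) = (−£292.185 billion) / 0.245 ≈ −£1,192.6 billion.
With ΔG = ΔT and no other leakages, the balanced-budget multiplier is 1, so ΔY = ΔG = +£387 billion.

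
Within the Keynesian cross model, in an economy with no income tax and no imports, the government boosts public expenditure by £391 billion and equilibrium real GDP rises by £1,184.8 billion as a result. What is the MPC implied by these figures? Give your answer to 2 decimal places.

Implied spending multiplier k = ΔY/ΔG = 1,184.8/391 ≈ 3.0302.
Since k = 1/(1 − MPC), MPC = 1 − 1/k = 1 − ΔG/ΔY = 1 − 391/1,184.8 ≈ 0.67.

0.67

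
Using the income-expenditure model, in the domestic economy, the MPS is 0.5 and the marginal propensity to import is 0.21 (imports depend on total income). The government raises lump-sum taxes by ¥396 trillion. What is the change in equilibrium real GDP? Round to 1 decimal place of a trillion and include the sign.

−¥278.9 trillion

MPC = 1 − MPS = 1 − 0.5 = 0.5.
A lump-sum tax change of +¥396 trillion shifts disposable income by −¥396 trillion; first-round consumption changes by −c × ΔT = −0.5 × (+¥396 trillion) = −¥198 trillion.
Expenditure multiplier = 1/(1 − c + m) = 1/(1 − 0.5 + 0.21) = 1/0.71 ≈ 1.408.
The tax multiplier is −c × k ≈ −0.704, so ΔY = k × (−c·ΔT) = (−¥198 trillion) / 0.71 ≈ −¥278.9 trillion.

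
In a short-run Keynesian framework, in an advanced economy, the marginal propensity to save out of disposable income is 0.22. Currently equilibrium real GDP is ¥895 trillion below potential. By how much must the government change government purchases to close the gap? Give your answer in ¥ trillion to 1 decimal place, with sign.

+¥196.9 trillion

MPC = 1 − MPS = 1 − 0.22 = 0.78.
Spending multiplier = 1/(1 − MPC) = 1/(1 − 0.78) = 1/0.22 ≈ 4.545.
Need ΔY = +¥895 trillion, so ΔG = ΔY/k = (+¥895 trillion) × 0.22 = +¥196.9 trillion.
The government should increase government purchases by ¥196.9 trillion.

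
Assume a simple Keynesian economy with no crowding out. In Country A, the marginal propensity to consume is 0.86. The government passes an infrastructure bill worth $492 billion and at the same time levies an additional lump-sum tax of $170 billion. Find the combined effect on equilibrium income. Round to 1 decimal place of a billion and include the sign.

+$2,470.0 billion

Expenditure multiplier = 1/(1 − MPC) = 1/(1 − 0.86) = 1/0.14 ≈ 7.143.
ΔG contributes k·ΔG = (+$492 billion) / 0.14 ≈ +$3,514.3 billion.
ΔT of +$170 billion changes first-round spending by −c·ΔT = −$146.2 billion, contributing k·(−c·ΔT) = (−$146.2 billion) / 0.14 ≈ −$1,044.3 billion.
Net ΔY = k(ΔG − c·ΔT) = (+$345.8 billion) / 0.14 = +$2,470 billion.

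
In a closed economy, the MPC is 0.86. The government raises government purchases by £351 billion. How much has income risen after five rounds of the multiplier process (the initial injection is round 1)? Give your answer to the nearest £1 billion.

Round 1 adds ΔG = £351 billion; each later round is MPC = 0.86 times the previous.
After 5 rounds: 351 + 301.86 + 259.5996 + 223.255656 + 191.99986416 = ΔG·(1 − c^5)/(1 − c) = 351 × (1 − 0.4704270176)/0.14 ≈ £1,328 billion.

£1,328 billion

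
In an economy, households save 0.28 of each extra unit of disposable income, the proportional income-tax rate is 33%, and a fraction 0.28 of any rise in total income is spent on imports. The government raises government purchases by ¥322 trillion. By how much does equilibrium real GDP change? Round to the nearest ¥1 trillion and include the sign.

+¥404 trillion

MPC = 1 − MPS = 1 − 0.28 = 0.72.
Expenditure multiplier = 1/(1 − c(1−t) + m) = 1/(1 − 0.72×0.67 + 0.28) = 1/0.7976 ≈ 1.254.
ΔY = k × ΔG = (+¥322 trillion) / 0.7976 ≈ +¥404 trillion.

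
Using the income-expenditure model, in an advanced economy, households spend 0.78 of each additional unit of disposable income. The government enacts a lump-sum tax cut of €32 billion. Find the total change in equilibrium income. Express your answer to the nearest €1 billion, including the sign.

A lump-sum tax change of −€32 billion shifts disposable income by +€32 billion; first-round consumption changes by −c × ΔT = −0.78 × (−€32 billion) = +€24.96 billion.
Expenditure multiplier = 1/(1 − MPC) = 1/(1 − 0.78) = 1/0.22 ≈ 4.545.
The tax multiplier is −c × k ≈ −3.545, so ΔY = k × (−c·ΔT) = (+€24.96 billion) / 0.22 ≈ +€113 billion.

+€113 billion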